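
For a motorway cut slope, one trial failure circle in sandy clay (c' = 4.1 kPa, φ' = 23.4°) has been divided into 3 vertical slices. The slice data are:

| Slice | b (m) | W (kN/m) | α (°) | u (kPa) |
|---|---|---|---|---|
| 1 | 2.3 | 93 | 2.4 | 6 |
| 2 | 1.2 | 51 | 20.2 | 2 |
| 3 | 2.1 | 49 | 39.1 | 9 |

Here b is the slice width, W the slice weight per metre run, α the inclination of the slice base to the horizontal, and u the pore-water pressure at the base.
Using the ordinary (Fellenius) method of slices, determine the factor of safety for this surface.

Ordinary method of slices: FS = Σ[c'·Δl_i + (W_i cosα_i − u_i·Δl_i)·tanφ'] / Σ W_i sinα_i, with Δl_i = b_i / cosα_i.
Slice 1: Δl = 2.3/cos2.4° = 2.302 m; N'_1 = 93·cos2.4° − 6·2.302 = 79.1; c'Δl = 9.44; W sinα = 3.9
Slice 2: Δl = 1.2/cos20.2° = 1.279 m; N'_2 = 51·cos20.2° − 2·1.279 = 45.3; c'Δl = 5.24; W sinα = 17.6
Slice 3: Δl = 2.1/cos39.1° = 2.706 m; N'_3 = 49·cos39.1° − 9·2.706 = 13.7; c'Δl = 11.09; W sinα = 30.9
Σc'Δl = 25.8 kN/m; ΣN' = 138.1 kN/m; ΣW sinα = 52.4 kN/m
Resisting = 25.8 + 138.1·tan23.4° = 25.8 + 59.8 = 85.5 kN/m
FS = 85.5 / 52.4 = 1.632

FS = 1.63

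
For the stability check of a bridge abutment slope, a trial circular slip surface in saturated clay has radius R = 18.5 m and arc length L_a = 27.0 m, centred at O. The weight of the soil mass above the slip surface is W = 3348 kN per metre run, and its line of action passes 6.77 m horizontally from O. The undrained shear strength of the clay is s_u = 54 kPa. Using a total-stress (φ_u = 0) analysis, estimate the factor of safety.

FS = 1.19

Taking moments about the centre O, the resisting moment is provided by the undrained shear strength acting along the arc:
M_R = s_u·L_a·R = 54·27.00·18.5 = 26973.0 kN·m/m
M_D = W·d = 3348·6.77 = 22666.0 kN·m/m
FS = M_R / M_D = 26973.0 / 22666.0 = 1.190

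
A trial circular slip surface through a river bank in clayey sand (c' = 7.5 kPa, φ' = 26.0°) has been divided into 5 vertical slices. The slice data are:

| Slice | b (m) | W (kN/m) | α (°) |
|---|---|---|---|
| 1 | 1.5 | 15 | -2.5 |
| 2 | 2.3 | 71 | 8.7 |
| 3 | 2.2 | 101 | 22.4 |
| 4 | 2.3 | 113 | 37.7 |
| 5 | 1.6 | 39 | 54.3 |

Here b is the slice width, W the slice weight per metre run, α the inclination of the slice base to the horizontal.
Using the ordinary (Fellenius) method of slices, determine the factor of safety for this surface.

FS = 1.54

Ordinary method of slices: FS = Σ[c'·Δl_i + (W_i cosα_i)·tanφ'] / Σ W_i sinα_i, with Δl_i = b_i / cosα_i.
Slice 1: Δl = 1.5/cos(-2.5°) = 1.501 m; N'_1 = 15·cos(-2.5°) = 15.0; c'Δl = 11.26; W sinα = -0.7
Slice 2: Δl = 2.3/cos8.7° = 2.327 m; N'_2 = 71·cos8.7° = 70.2; c'Δl = 17.45; W sinα = 10.7
Slice 3: Δl = 2.2/cos22.4° = 2.380 m; N'_3 = 101·cos22.4° = 93.4; c'Δl = 17.85; W sinα = 38.5
Slice 4: Δl = 2.3/cos37.7° = 2.907 m; N'_4 = 113·cos37.7° = 89.4; c'Δl = 21.80; W sinα = 69.1
Slice 5: Δl = 1.6/cos54.3° = 2.742 m; N'_5 = 39·cos54.3° = 22.8; c'Δl = 20.56; W sinα = 31.7
Σc'Δl = 88.9 kN/m; ΣN' = 290.7 kN/m; ΣW sinα = 149.3 kN/m
Resisting = 88.9 + 290.7·tan26.0° = 88.9 + 141.8 = 230.7 kN/m
FS = 230.7 / 149.3 = 1.545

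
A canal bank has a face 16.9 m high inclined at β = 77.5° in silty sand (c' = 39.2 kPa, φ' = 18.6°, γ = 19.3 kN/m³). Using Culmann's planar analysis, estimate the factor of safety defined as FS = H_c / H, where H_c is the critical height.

FS = 0.92

H_c = (4c'/γ) · sinβ cosφ' / [1 − cos(β − φ')]
    = (4·39.2/19.3) · sin77.5°·cos18.6° / [1 − cos58.9°]
    = 8.124 · 0.9253 / 0.4835 = 15.55 m
FS = H_c / H = 15.55 / 16.9 = 0.920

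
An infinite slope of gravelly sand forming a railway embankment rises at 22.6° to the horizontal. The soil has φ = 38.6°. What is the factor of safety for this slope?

FS = 1.92

For a dry cohesionless infinite slope the factor of safety is FS = tanφ / tanβ.
FS = tan38.6° / tan22.6° = 0.7983 / 0.4163 = 1.918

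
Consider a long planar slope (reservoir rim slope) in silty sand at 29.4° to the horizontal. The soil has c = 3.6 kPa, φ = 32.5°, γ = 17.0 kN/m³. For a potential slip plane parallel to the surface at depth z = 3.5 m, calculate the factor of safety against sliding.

FS = 1.27

For an infinite slope with a slip plane parallel to the surface (no pore pressure): FS = [c + γz cos²β tanφ] / [γz sinβ cosβ].
γz = 17.0·3.5 = 59.50 kN/m²
Numerator = 3.6 + 59.50·cos²29.4°·tan32.5° = 3.6 + 59.50·0.7590·0.6371 = 32.371 kPa
Denominator = 59.50·sin29.4°·cos29.4° = 59.50·0.4909·0.8712 = 25.447 kPa
FS = 32.371 / 25.447 = 1.272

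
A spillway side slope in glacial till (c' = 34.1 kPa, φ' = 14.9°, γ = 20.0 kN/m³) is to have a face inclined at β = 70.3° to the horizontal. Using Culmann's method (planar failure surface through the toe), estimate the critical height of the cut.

Culmann's analysis gives the critical failure plane at α_cr = (β + φ')/2 = (70.3 + 14.9)/2 = 42.6°, and the critical height
H_c = (4c'/γ) · sinβ cosφ' / [1 − cos(β − φ')]
    = (4·34.1/20.0) · sin70.3°·cos14.9° / [1 − cos(55.4°)]
    = 6.820 · 0.9415·0.9664 / [1 − 0.5678]
    = 6.820 · 0.9098 / 0.4322
    = 14.36 m

H_c = 14.36 m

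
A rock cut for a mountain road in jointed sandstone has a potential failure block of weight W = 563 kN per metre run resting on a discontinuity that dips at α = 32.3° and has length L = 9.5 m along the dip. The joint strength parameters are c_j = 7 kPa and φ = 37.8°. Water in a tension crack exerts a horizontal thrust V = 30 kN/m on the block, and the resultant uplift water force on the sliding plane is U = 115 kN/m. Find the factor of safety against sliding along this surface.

Resolving the block weight along and normal to the plane and applying the Mohr–Coulomb strength on the joint:
N' = W cosα − U − V sinα = 563·cos32.3° − 115 − 30·sin32.3° = 344.9 kN/m
Driving force T = W sinα + V cosα = 563·sin32.3° + 30·cos32.3° = 326.2 kN/m
Resisting force R = c_j·L + N'·tanφ = 7·9.5 + 344.9·tan37.8° = 66.5 + 267.5 = 334.0 kN/m
FS = R / T = 334.0 / 326.2 = 1.024

FS = 1.02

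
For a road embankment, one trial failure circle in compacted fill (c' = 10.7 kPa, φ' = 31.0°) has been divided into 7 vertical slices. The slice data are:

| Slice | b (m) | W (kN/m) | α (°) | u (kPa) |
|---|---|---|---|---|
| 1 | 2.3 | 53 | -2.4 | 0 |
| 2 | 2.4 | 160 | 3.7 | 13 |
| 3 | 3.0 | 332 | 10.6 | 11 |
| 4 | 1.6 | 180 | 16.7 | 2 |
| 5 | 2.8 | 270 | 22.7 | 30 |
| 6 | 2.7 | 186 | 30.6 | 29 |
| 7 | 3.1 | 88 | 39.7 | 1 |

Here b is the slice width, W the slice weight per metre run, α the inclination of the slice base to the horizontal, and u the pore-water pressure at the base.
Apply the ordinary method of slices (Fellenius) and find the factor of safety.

FS = 2.05

Ordinary method of slices: FS = Σ[c'·Δl_i + (W_i cosα_i − u_i·Δl_i)·tanφ'] / Σ W_i sinα_i, with Δl_i = b_i / cosα_i.
Slice 1: Δl = 2.3/cos(-2.4°) = 2.302 m; N'_1 = 53·cos(-2.4°) − 0·2.302 = 53.0; c'Δl = 24.63; W sinα = -2.2
Slice 2: Δl = 2.4/cos3.7° = 2.405 m; N'_2 = 160·cos3.7° − 13·2.405 = 128.4; c'Δl = 25.73; W sinα = 10.3
Slice 3: Δl = 3.0/cos10.6° = 3.052 m; N'_3 = 332·cos10.6° − 11·3.052 = 292.8; c'Δl = 32.66; W sinα = 61.1
Slice 4: Δl = 1.6/cos16.7° = 1.670 m; N'_4 = 180·cos16.7° − 2·1.670 = 169.1; c'Δl = 17.87; W sinα = 51.7
Slice 5: Δl = 2.8/cos22.7° = 3.035 m; N'_5 = 270·cos22.7° − 30·3.035 = 158.0; c'Δl = 32.48; W sinα = 104.2
Slice 6: Δl = 2.7/cos30.6° = 3.137 m; N'_6 = 186·cos30.6° − 29·3.137 = 69.1; c'Δl = 33.56; W sinα = 94.7
Slice 7: Δl = 3.1/cos39.7° = 4.029 m; N'_7 = 88·cos39.7° − 1·4.029 = 63.7; c'Δl = 43.11; W sinα = 56.2
Σc'Δl = 210.0 kN/m; ΣN' = 934.0 kN/m; ΣW sinα = 376.0 kN/m
Resisting = 210.0 + 934.0·tan31.0° = 210.0 + 561.2 = 771.3 kN/m
FS = 771.3 / 376.0 = 2.051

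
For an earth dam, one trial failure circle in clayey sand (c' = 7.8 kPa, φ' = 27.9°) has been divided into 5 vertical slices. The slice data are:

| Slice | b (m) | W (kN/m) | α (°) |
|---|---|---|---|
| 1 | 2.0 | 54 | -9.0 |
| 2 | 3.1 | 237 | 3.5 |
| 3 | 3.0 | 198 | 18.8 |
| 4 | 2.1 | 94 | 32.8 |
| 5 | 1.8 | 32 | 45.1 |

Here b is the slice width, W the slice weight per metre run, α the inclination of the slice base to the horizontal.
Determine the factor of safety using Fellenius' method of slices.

Ordinary method of slices: FS = Σ[c'·Δl_i + (W_i cosα_i)·tanφ'] / Σ W_i sinα_i, with Δl_i = b_i / cosα_i.
Slice 1: Δl = 2.0/cos(-9.0°) = 2.025 m; N'_1 = 54·cos(-9.0°) = 53.3; c'Δl = 15.79; W sinα = -8.4
Slice 2: Δl = 3.1/cos3.5° = 3.106 m; N'_2 = 237·cos3.5° = 236.6; c'Δl = 24.23; W sinα = 14.5
Slice 3: Δl = 3.0/cos18.8° = 3.169 m; N'_3 = 198·cos18.8° = 187.4; c'Δl = 24.72; W sinα = 63.8
Slice 4: Δl = 2.1/cos32.8° = 2.498 m; N'_4 = 94·cos32.8° = 79.0; c'Δl = 19.49; W sinα = 50.9
Slice 5: Δl = 1.8/cos45.1° = 2.550 m; N'_5 = 32·cos45.1° = 22.6; c'Δl = 19.89; W sinα = 22.7
Σc'Δl = 104.1 kN/m; ΣN' = 578.9 kN/m; ΣW sinα = 143.4 kN/m
Resisting = 104.1 + 578.9·tan27.9° = 104.1 + 306.5 = 410.6 kN/m
FS = 410.6 / 143.4 = 2.863

FS = 2.86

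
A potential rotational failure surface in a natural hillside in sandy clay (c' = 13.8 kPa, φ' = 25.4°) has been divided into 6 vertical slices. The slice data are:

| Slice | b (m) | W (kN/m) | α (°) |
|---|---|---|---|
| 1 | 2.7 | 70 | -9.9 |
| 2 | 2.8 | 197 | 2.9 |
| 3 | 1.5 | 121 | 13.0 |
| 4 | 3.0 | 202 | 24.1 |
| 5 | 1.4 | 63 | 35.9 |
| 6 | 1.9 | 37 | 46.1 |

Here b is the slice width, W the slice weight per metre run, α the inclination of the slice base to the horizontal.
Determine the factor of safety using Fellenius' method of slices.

FS = 2.98

Ordinary method of slices: FS = Σ[c'·Δl_i + (W_i cosα_i)·tanφ'] / Σ W_i sinα_i, with Δl_i = b_i / cosα_i.
Slice 1: Δl = 2.7/cos(-9.9°) = 2.741 m; N'_1 = 70·cos(-9.9°) = 69.0; c'Δl = 37.82; W sinα = -12.0
Slice 2: Δl = 2.8/cos2.9° = 2.804 m; N'_2 = 197·cos2.9° = 196.7; c'Δl = 38.69; W sinα = 10.0
Slice 3: Δl = 1.5/cos13.0° = 1.539 m; N'_3 = 121·cos13.0° = 117.9; c'Δl = 21.24; W sinα = 27.2
Slice 4: Δl = 3.0/cos24.1° = 3.286 m; N'_4 = 202·cos24.1° = 184.4; c'Δl = 45.35; W sinα = 82.5
Slice 5: Δl = 1.4/cos35.9° = 1.728 m; N'_5 = 63·cos35.9° = 51.0; c'Δl = 23.85; W sinα = 36.9
Slice 6: Δl = 1.9/cos46.1° = 2.740 m; N'_6 = 37·cos46.1° = 25.7; c'Δl = 37.81; W sinα = 26.7
Σc'Δl = 204.8 kN/m; ΣN' = 644.7 kN/m; ΣW sinα = 171.2 kN/m
Resisting = 204.8 + 644.7·tan25.4° = 204.8 + 306.1 = 510.9 kN/m
FS = 510.9 / 171.2 = 2.984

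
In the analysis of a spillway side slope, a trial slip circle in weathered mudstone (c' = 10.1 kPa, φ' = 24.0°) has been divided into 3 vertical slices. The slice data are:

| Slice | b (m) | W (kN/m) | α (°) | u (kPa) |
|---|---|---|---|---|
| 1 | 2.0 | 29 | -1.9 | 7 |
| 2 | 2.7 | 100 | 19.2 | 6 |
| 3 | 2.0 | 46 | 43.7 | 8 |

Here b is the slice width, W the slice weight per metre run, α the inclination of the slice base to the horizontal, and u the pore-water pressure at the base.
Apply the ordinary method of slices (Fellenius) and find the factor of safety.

FS = 1.93

Ordinary method of slices: FS = Σ[c'·Δl_i + (W_i cosα_i − u_i·Δl_i)·tanφ'] / Σ W_i sinα_i, with Δl_i = b_i / cosα_i.
Slice 1: Δl = 2.0/cos(-1.9°) = 2.001 m; N'_1 = 29·cos(-1.9°) − 7·2.001 = 15.0; c'Δl = 20.21; W sinα = -1.0
Slice 2: Δl = 2.7/cos19.2° = 2.859 m; N'_2 = 100·cos19.2° − 6·2.859 = 77.3; c'Δl = 28.88; W sinα = 32.9
Slice 3: Δl = 2.0/cos43.7° = 2.766 m; N'_3 = 46·cos43.7° − 8·2.766 = 11.1; c'Δl = 27.94; W sinα = 31.8
Σc'Δl = 77.0 kN/m; ΣN' = 103.4 kN/m; ΣW sinα = 63.7 kN/m
Resisting = 77.0 + 103.4·tan24.0° = 77.0 + 46.0 = 123.1 kN/m
FS = 123.1 / 63.7 = 1.932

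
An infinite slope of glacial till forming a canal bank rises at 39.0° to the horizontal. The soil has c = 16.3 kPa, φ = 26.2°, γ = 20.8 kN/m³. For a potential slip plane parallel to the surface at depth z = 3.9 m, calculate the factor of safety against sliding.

FS = 1.02

For an infinite slope with a slip plane parallel to the surface (no pore pressure): FS = [c + γz cos²β tanφ] / [γz sinβ cosβ].
γz = 20.8·3.9 = 81.12 kN/m²
Numerator = 16.3 + 81.12·cos²39.0°·tan26.2° = 16.3 + 81.12·0.6040·0.4921 = 40.407 kPa
Denominator = 81.12·sin39.0°·cos39.0° = 81.12·0.6293·0.7771 = 39.674 kPa
FS = 40.407 / 39.674 = 1.018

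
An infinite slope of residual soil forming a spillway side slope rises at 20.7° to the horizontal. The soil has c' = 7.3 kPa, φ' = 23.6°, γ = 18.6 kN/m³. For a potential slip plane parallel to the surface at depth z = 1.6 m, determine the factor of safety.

For an infinite slope with a slip plane parallel to the surface (no pore pressure): FS = [c' + γz cos²β tanφ'] / [γz sinβ cosβ].
γz = 18.6·1.6 = 29.76 kN/m²
Numerator = 7.3 + 29.76·cos²20.7°·tan23.6° = 7.3 + 29.76·0.8751·0.4369 = 18.677 kPa
Denominator = 29.76·sin20.7°·cos20.7° = 29.76·0.3535·0.9354 = 9.840 kPa
FS = 18.677 / 9.840 = 1.898

FS = 1.90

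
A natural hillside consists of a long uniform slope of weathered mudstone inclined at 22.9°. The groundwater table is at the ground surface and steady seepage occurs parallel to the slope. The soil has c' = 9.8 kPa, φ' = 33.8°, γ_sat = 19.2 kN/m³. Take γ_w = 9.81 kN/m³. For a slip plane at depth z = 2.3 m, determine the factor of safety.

With seepage parallel to the slope and the water table at the surface, the effective normal stress on the slip plane uses the buoyant unit weight γ' = γ_sat − γ_w while the driving shear stress uses γ_sat:
FS = [c' + γ' z cos²β tanφ'] / [γ_sat z sinβ cosβ]
γ' = 19.2 − 9.81 = 9.39 kN/m³
Numerator = 9.8 + 9.39·2.3·cos²22.9°·tan33.8° = 9.8 + 9.39·2.3·0.8486·0.6694 = 22.069 kPa
Denominator = 19.2·2.3·sin22.9°·cos22.9° = 19.2·2.3·0.3891·0.9212 = 15.829 kPa
FS = 22.069 / 15.829 = 1.394

FS = 1.39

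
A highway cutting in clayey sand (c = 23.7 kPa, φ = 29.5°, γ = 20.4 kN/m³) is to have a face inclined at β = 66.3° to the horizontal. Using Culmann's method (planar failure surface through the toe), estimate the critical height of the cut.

H_c = 18.59 m

Culmann's analysis gives the critical failure plane at α_cr = (β + φ)/2 = (66.3 + 29.5)/2 = 47.9°, and the critical height
H_c = (4c/γ) · sinβ cosφ / [1 − cos(β − φ)]
    = (4·23.7/20.4) · sin66.3°·cos29.5° / [1 − cos(36.8°)]
    = 4.647 · 0.9157·0.8704 / [1 − 0.8007]
    = 4.647 · 0.7970 / 0.1993
    = 18.59 m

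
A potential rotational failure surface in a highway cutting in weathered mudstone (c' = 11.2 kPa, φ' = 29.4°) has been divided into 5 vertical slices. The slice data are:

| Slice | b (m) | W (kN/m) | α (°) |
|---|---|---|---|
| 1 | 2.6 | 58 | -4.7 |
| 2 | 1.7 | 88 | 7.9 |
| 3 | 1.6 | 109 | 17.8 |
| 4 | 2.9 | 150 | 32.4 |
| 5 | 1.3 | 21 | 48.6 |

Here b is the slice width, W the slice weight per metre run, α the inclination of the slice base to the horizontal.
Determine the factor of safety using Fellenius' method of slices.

Ordinary method of slices: FS = Σ[c'·Δl_i + (W_i cosα_i)·tanφ'] / Σ W_i sinα_i, with Δl_i = b_i / cosα_i.
Slice 1: Δl = 2.6/cos(-4.7°) = 2.609 m; N'_1 = 58·cos(-4.7°) = 57.8; c'Δl = 29.22; W sinα = -4.8
Slice 2: Δl = 1.7/cos7.9° = 1.716 m; N'_2 = 88·cos7.9° = 87.2; c'Δl = 19.22; W sinα = 12.1
Slice 3: Δl = 1.6/cos17.8° = 1.680 m; N'_3 = 109·cos17.8° = 103.8; c'Δl = 18.82; W sinα = 33.3
Slice 4: Δl = 2.9/cos32.4° = 3.435 m; N'_4 = 150·cos32.4° = 126.6; c'Δl = 38.47; W sinα = 80.4
Slice 5: Δl = 1.3/cos48.6° = 1.966 m; N'_5 = 21·cos48.6° = 13.9; c'Δl = 22.02; W sinα = 15.8
Σc'Δl = 127.7 kN/m; ΣN' = 389.3 kN/m; ΣW sinα = 136.8 kN/m
Resisting = 127.7 + 389.3·tan29.4° = 127.7 + 219.4 = 347.1 kN/m
FS = 347.1 / 136.8 = 2.537

FS = 2.54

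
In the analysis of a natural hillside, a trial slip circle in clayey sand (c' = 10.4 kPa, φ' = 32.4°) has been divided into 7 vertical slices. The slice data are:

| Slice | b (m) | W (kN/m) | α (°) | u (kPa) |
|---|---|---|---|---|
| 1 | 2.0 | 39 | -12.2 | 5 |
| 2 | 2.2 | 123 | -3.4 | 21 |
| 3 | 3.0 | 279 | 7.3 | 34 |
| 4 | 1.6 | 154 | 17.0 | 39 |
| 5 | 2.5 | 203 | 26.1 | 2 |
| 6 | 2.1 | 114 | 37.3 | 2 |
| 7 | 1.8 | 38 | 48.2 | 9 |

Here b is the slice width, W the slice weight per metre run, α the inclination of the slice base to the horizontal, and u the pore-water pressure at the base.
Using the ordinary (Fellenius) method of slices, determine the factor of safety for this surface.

FS = 2.28

Ordinary method of slices: FS = Σ[c'·Δl_i + (W_i cosα_i − u_i·Δl_i)·tanφ'] / Σ W_i sinα_i, with Δl_i = b_i / cosα_i.
Slice 1: Δl = 2.0/cos(-12.2°) = 2.046 m; N'_1 = 39·cos(-12.2°) − 5·2.046 = 27.9; c'Δl = 21.28; W sinα = -8.2
Slice 2: Δl = 2.2/cos(-3.4°) = 2.204 m; N'_2 = 123·cos(-3.4°) − 21·2.204 = 76.5; c'Δl = 22.92; W sinα = -7.3
Slice 3: Δl = 3.0/cos7.3° = 3.025 m; N'_3 = 279·cos7.3° − 34·3.025 = 173.9; c'Δl = 31.45; W sinα = 35.5
Slice 4: Δl = 1.6/cos17.0° = 1.673 m; N'_4 = 154·cos17.0° − 39·1.673 = 82.0; c'Δl = 17.40; W sinα = 45.0
Slice 5: Δl = 2.5/cos26.1° = 2.784 m; N'_5 = 203·cos26.1° − 2·2.784 = 176.7; c'Δl = 28.95; W sinα = 89.3
Slice 6: Δl = 2.1/cos37.3° = 2.640 m; N'_6 = 114·cos37.3° − 2·2.640 = 85.4; c'Δl = 27.46; W sinα = 69.1
Slice 7: Δl = 1.8/cos48.2° = 2.701 m; N'_7 = 38·cos48.2° − 9·2.701 = 1.0; c'Δl = 28.09; W sinα = 28.3
Σc'Δl = 177.5 kN/m; ΣN' = 623.5 kN/m; ΣW sinα = 251.7 kN/m
Resisting = 177.5 + 623.5·tan32.4° = 177.5 + 395.7 = 573.2 kN/m
FS = 573.2 / 251.7 = 2.278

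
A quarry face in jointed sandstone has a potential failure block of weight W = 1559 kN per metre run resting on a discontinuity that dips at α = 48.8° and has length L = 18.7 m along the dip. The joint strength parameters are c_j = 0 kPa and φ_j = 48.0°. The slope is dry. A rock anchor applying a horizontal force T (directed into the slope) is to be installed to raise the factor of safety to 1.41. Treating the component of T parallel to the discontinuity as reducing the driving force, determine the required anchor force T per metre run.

T = 291 kN/m

Resolving forces along and normal to the sliding plane, with the horizontal anchor force T adding T·sinα to the effective normal force and T·cosα acting up the plane against the driving force:
FS = [c_jL + (W cosα + T sinα) tanφ_j] / [W sinα − T cosα]
Without the anchor: N' = 1026.9 kN/m, driving T_d = 1173.0 kN/m, resisting R = 0·18.7 + 1026.9·tan48.0° = 1140.5 kN/m, FS = 0.97.
Setting FS = 1.41 and solving for T:
1.41·(1173.0 − T cos48.8°) = 1140.5 + T sin48.8°·tan48.0°
T·(sin48.8°·tan48.0° + 1.41·cos48.8°) = 1.41·1173.0 − 1140.5
T·(0.7524·1.1106 + 1.41·0.6587) = 1654.0 − 1140.5 = 513.5
T·1.7644 = 513.5
T = 291.0 kN/m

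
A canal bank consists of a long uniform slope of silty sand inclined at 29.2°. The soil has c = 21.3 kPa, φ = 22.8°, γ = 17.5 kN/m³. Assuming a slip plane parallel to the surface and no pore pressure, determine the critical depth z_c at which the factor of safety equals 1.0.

Setting FS = 1.00 in FS = [c + γz cos²β tanφ] / [γz sinβ cosβ] and solving for z:
z = c / [γ cosβ (FS·sinβ − cosβ·tanφ)]
  = 21.3 / [17.5·cos29.2°·(1.00·sin29.2° − cos29.2°·tan22.8°)]
  = 21.3 / [17.5·0.8729·(1.00·0.4879 − 0.8729·0.4204)]
  = 21.3 / 1.8471 = 11.531 m

z_c = 11.53 m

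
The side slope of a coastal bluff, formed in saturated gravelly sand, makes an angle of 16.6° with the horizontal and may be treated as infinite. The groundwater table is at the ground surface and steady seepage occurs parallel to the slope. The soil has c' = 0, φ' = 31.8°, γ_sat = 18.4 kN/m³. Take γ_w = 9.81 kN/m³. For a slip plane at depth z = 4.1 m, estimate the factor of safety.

FS = 0.97

With seepage parallel to the slope and the water table at the surface, the effective normal stress on the slip plane uses the buoyant unit weight γ' = γ_sat − γ_w while the driving shear stress uses γ_sat:
FS = [c' + γ' z cos²β tanφ'] / [γ_sat z sinβ cosβ]
(For c' = 0 this reduces to FS = (γ'/γ_sat)·tanφ'/tanβ.)
γ' = 18.4 − 9.81 = 8.59 kN/m³
Numerator = 0.0 + 8.59·4.1·cos²16.6°·tan31.8° = 0.0 + 8.59·4.1·0.9184·0.6200 = 20.054 kPa
Denominator = 18.4·4.1·sin16.6°·cos16.6° = 18.4·4.1·0.2857·0.9583 = 20.654 kPa
FS = 20.054 / 20.654 = 0.971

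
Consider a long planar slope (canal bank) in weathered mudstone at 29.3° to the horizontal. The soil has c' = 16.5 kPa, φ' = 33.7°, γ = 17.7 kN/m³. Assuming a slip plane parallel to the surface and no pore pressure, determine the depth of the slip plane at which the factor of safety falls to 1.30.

Setting FS = 1.30 in FS = [c' + γz cos²β tanφ'] / [γz sinβ cosβ] and solving for z:
z = c' / [γ cosβ (FS·sinβ − cosβ·tanφ')]
  = 16.5 / [17.7·cos29.3°·(1.30·sin29.3° − cos29.3°·tan33.7°)]
  = 16.5 / [17.7·0.8721·(1.30·0.4894 − 0.8721·0.6669)]
  = 16.5 / 0.8428 = 19.578 m

z = 19.58 m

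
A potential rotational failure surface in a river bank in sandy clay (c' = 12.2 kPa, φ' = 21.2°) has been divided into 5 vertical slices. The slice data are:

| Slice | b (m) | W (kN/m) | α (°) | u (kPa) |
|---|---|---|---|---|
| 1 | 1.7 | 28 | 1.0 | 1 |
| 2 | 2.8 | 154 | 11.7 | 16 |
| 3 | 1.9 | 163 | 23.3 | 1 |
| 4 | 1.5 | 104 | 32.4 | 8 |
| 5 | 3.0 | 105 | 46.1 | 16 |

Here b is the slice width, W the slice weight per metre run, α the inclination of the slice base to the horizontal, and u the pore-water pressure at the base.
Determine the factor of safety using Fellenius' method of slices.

FS = 1.29

Ordinary method of slices: FS = Σ[c'·Δl_i + (W_i cosα_i − u_i·Δl_i)·tanφ'] / Σ W_i sinα_i, with Δl_i = b_i / cosα_i.
Slice 1: Δl = 1.7/cos1.0° = 1.700 m; N'_1 = 28·cos1.0° − 1·1.700 = 26.3; c'Δl = 20.74; W sinα = 0.5
Slice 2: Δl = 2.8/cos11.7° = 2.859 m; N'_2 = 154·cos11.7° − 16·2.859 = 105.0; c'Δl = 34.88; W sinα = 31.2
Slice 3: Δl = 1.9/cos23.3° = 2.069 m; N'_3 = 163·cos23.3° − 1·2.069 = 147.6; c'Δl = 25.24; W sinα = 64.5
Slice 4: Δl = 1.5/cos32.4° = 1.777 m; N'_4 = 104·cos32.4° − 8·1.777 = 73.6; c'Δl = 21.67; W sinα = 55.7
Slice 5: Δl = 3.0/cos46.1° = 4.326 m; N'_5 = 105·cos46.1° − 16·4.326 = 3.6; c'Δl = 52.78; W sinα = 75.7
Σc'Δl = 155.3 kN/m; ΣN' = 356.2 kN/m; ΣW sinα = 227.6 kN/m
Resisting = 155.3 + 356.2·tan21.2° = 155.3 + 138.1 = 293.5 kN/m
FS = 293.5 / 227.6 = 1.290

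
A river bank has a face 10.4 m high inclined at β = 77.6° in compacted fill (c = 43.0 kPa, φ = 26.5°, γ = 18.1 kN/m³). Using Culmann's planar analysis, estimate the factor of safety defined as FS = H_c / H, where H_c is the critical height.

H_c = (4c/γ) · sinβ cosφ / [1 − cos(β − φ)]
    = (4·43.0/18.1) · sin77.6°·cos26.5° / [1 − cos51.1°]
    = 9.503 · 0.8741 / 0.3720 = 22.33 m
FS = H_c / H = 22.33 / 10.4 = 2.147

FS = 2.15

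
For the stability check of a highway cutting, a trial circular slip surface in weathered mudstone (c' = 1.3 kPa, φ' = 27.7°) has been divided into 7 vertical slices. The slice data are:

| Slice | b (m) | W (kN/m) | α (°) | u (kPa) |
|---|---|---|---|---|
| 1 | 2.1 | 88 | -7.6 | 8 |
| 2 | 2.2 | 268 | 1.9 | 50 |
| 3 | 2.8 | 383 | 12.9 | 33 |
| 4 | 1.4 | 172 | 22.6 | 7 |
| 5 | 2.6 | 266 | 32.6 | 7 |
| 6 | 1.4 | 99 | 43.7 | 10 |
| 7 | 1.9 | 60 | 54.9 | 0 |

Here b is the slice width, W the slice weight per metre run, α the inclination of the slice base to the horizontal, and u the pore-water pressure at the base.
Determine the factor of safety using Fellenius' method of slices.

Ordinary method of slices: FS = Σ[c'·Δl_i + (W_i cosα_i − u_i·Δl_i)·tanφ'] / Σ W_i sinα_i, with Δl_i = b_i / cosα_i.
Slice 1: Δl = 2.1/cos(-7.6°) = 2.119 m; N'_1 = 88·cos(-7.6°) − 8·2.119 = 70.3; c'Δl = 2.75; W sinα = -11.6
Slice 2: Δl = 2.2/cos1.9° = 2.201 m; N'_2 = 268·cos1.9° − 50·2.201 = 157.8; c'Δl = 2.86; W sinα = 8.9
Slice 3: Δl = 2.8/cos12.9° = 2.872 m; N'_3 = 383·cos12.9° − 33·2.872 = 278.5; c'Δl = 3.73; W sinα = 85.5
Slice 4: Δl = 1.4/cos22.6° = 1.516 m; N'_4 = 172·cos22.6° − 7·1.516 = 148.2; c'Δl = 1.97; W sinα = 66.1
Slice 5: Δl = 2.6/cos32.6° = 3.086 m; N'_5 = 266·cos32.6° − 7·3.086 = 202.5; c'Δl = 4.01; W sinα = 143.3
Slice 6: Δl = 1.4/cos43.7° = 1.936 m; N'_6 = 99·cos43.7° − 10·1.936 = 52.2; c'Δl = 2.52; W sinα = 68.4
Slice 7: Δl = 1.9/cos54.9° = 3.304 m; N'_7 = 60·cos54.9° − 0·3.304 = 34.5; c'Δl = 4.30; W sinα = 49.1
Σc'Δl = 22.1 kN/m; ΣN' = 944.0 kN/m; ΣW sinα = 409.6 kN/m
Resisting = 22.1 + 944.0·tan27.7° = 22.1 + 495.6 = 517.8 kN/m
FS = 517.8 / 409.6 = 1.264

FS = 1.26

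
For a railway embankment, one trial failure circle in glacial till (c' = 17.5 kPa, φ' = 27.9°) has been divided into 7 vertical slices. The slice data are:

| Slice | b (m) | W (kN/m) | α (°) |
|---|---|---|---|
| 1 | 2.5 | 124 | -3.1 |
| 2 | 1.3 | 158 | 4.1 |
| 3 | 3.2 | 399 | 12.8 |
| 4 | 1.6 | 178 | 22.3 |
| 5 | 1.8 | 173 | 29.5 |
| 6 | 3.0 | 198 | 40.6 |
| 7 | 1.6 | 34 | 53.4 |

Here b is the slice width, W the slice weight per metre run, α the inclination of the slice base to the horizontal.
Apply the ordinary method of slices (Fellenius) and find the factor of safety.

FS = 2.29

Ordinary method of slices: FS = Σ[c'·Δl_i + (W_i cosα_i)·tanφ'] / Σ W_i sinα_i, with Δl_i = b_i / cosα_i.
Slice 1: Δl = 2.5/cos(-3.1°) = 2.504 m; N'_1 = 124·cos(-3.1°) = 123.8; c'Δl = 43.81; W sinα = -6.7
Slice 2: Δl = 1.3/cos4.1° = 1.303 m; N'_2 = 158·cos4.1° = 157.6; c'Δl = 22.81; W sinα = 11.3
Slice 3: Δl = 3.2/cos12.8° = 3.282 m; N'_3 = 399·cos12.8° = 389.1; c'Δl = 57.43; W sinα = 88.4
Slice 4: Δl = 1.6/cos22.3° = 1.729 m; N'_4 = 178·cos22.3° = 164.7; c'Δl = 30.26; W sinα = 67.5
Slice 5: Δl = 1.8/cos29.5° = 2.068 m; N'_5 = 173·cos29.5° = 150.6; c'Δl = 36.19; W sinα = 85.2
Slice 6: Δl = 3.0/cos40.6° = 3.951 m; N'_6 = 198·cos40.6° = 150.3; c'Δl = 69.15; W sinα = 128.9
Slice 7: Δl = 1.6/cos53.4° = 2.684 m; N'_7 = 34·cos53.4° = 20.3; c'Δl = 46.96; W sinα = 27.3
Σc'Δl = 306.6 kN/m; ΣN' = 1156.4 kN/m; ΣW sinα = 401.9 kN/m
Resisting = 306.6 + 1156.4·tan27.9° = 306.6 + 612.3 = 918.9 kN/m
FS = 918.9 / 401.9 = 2.286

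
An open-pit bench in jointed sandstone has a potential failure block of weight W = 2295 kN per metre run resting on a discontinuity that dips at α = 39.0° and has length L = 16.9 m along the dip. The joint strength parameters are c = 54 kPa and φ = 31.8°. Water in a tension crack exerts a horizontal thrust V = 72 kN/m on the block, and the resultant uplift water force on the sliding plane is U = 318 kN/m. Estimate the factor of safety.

FS = 1.20

Resolving the block weight along and normal to the plane and applying the Mohr–Coulomb strength on the joint:
N' = W cosα − U − V sinα = 2295·cos39.0° − 318 − 72·sin39.0° = 1420.2 kN/m
Driving force T = W sinα + V cosα = 2295·sin39.0° + 72·cos39.0° = 1500.2 kN/m
Resisting force R = c·L + N'·tanφ = 54·16.9 + 1420.2·tan31.8° = 912.6 + 880.6 = 1793.2 kN/m
FS = R / T = 1793.2 / 1500.2 = 1.195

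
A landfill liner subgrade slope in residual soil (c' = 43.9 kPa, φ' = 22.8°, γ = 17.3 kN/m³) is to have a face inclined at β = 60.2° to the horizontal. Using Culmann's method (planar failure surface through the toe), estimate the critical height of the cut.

H_c = 39.50 m

Culmann's analysis gives the critical failure plane at α_cr = (β + φ')/2 = (60.2 + 22.8)/2 = 41.5°, and the critical height
H_c = (4c'/γ) · sinβ cosφ' / [1 − cos(β − φ')]
    = (4·43.9/17.3) · sin60.2°·cos22.8° / [1 − cos(37.4°)]
    = 10.150 · 0.8678·0.9219 / [1 − 0.7944]
    = 10.150 · 0.8000 / 0.2056
    = 39.50 m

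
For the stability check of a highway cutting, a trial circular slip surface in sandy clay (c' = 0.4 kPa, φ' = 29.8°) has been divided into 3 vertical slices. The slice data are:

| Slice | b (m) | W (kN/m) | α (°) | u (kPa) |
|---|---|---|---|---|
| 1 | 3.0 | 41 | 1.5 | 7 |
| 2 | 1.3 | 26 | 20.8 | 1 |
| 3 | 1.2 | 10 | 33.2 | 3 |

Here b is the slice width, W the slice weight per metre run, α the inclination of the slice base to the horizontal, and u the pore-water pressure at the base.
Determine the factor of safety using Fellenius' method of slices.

Ordinary method of slices: FS = Σ[c'·Δl_i + (W_i cosα_i − u_i·Δl_i)·tanφ'] / Σ W_i sinα_i, with Δl_i = b_i / cosα_i.
Slice 1: Δl = 3.0/cos1.5° = 3.001 m; N'_1 = 41·cos1.5° − 7·3.001 = 20.0; c'Δl = 1.20; W sinα = 1.1
Slice 2: Δl = 1.3/cos20.8° = 1.391 m; N'_2 = 26·cos20.8° − 1·1.391 = 22.9; c'Δl = 0.56; W sinα = 9.2
Slice 3: Δl = 1.2/cos33.2° = 1.434 m; N'_3 = 10·cos33.2° − 3·1.434 = 4.1; c'Δl = 0.57; W sinα = 5.5
Σc'Δl = 2.3 kN/m; ΣN' = 47.0 kN/m; ΣW sinα = 15.8 kN/m
Resisting = 2.3 + 47.0·tan29.8° = 2.3 + 26.9 = 29.2 kN/m
FS = 29.2 / 15.8 = 1.852

FS = 1.85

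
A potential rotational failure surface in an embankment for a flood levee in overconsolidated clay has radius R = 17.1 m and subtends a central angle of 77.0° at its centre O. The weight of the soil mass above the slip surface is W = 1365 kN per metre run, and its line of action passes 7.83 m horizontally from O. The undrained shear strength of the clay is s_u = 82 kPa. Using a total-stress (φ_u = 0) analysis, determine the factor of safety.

Taking moments about the centre O, the resisting moment is provided by the undrained shear strength acting along the arc:
Arc length L_a = R·θ = 17.1·(77.0°·π/180) = 17.1·1.3439 = 22.98 m
M_R = s_u·L_a·R = 82·22.98·17.1 = 32223.6 kN·m/m
M_D = W·d = 1365·7.83 = 10688.0 kN·m/m
FS = M_R / M_D = 32223.6 / 10688.0 = 3.015

FS = 3.01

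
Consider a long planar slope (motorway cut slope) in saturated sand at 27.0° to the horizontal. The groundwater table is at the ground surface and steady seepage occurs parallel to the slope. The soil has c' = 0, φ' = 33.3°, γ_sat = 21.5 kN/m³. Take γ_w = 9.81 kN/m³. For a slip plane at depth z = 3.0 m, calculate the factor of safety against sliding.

FS = 0.70

With seepage parallel to the slope and the water table at the surface, the effective normal stress on the slip plane uses the buoyant unit weight γ' = γ_sat − γ_w while the driving shear stress uses γ_sat:
FS = [c' + γ' z cos²β tanφ'] / [γ_sat z sinβ cosβ]
(For c' = 0 this reduces to FS = (γ'/γ_sat)·tanφ'/tanβ.)
γ' = 21.5 − 9.81 = 11.69 kN/m³
Numerator = 0.0 + 11.69·3.0·cos²27.0°·tan33.3° = 0.0 + 11.69·3.0·0.7939·0.6569 = 18.289 kPa
Denominator = 21.5·3.0·sin27.0°·cos27.0° = 21.5·3.0·0.4540·0.8910 = 26.091 kPa
FS = 18.289 / 26.091 = 0.701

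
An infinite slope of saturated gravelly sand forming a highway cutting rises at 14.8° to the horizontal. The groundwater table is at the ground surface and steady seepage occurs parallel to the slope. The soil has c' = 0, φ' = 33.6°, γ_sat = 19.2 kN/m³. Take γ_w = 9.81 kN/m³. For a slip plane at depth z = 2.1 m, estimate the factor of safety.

FS = 1.23

With seepage parallel to the slope and the water table at the surface, the effective normal stress on the slip plane uses the buoyant unit weight γ' = γ_sat − γ_w while the driving shear stress uses γ_sat:
FS = [c' + γ' z cos²β tanφ'] / [γ_sat z sinβ cosβ]
(For c' = 0 this reduces to FS = (γ'/γ_sat)·tanφ'/tanβ.)
γ' = 19.2 − 9.81 = 9.39 kN/m³
Numerator = 0.0 + 9.39·2.1·cos²14.8°·tan33.6° = 0.0 + 9.39·2.1·0.9347·0.6644 = 12.246 kPa
Denominator = 19.2·2.1·sin14.8°·cos14.8° = 19.2·2.1·0.2554·0.9668 = 9.958 kPa
FS = 12.246 / 9.958 = 1.230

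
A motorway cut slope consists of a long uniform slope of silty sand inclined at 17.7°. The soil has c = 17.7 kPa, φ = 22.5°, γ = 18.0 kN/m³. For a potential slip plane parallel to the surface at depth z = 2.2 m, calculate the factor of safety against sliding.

FS = 2.84

For an infinite slope with a slip plane parallel to the surface (no pore pressure): FS = [c + γz cos²β tanφ] / [γz sinβ cosβ].
γz = 18.0·2.2 = 39.60 kN/m²
Numerator = 17.7 + 39.60·cos²17.7°·tan22.5° = 17.7 + 39.60·0.9076·0.4142 = 32.587 kPa
Denominator = 39.60·sin17.7°·cos17.7° = 39.60·0.3040·0.9527 = 11.470 kPa
FS = 32.587 / 11.470 = 2.841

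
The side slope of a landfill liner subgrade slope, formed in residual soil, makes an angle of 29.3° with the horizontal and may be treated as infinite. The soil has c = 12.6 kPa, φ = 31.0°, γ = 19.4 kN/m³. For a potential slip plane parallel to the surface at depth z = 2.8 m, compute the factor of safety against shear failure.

For an infinite slope with a slip plane parallel to the surface (no pore pressure): FS = [c + γz cos²β tanφ] / [γz sinβ cosβ].
γz = 19.4·2.8 = 54.32 kN/m²
Numerator = 12.6 + 54.32·cos²29.3°·tan31.0° = 12.6 + 54.32·0.7605·0.6009 = 37.422 kPa
Denominator = 54.32·sin29.3°·cos29.3° = 54.32·0.4894·0.8721 = 23.182 kPa
FS = 37.422 / 23.182 = 1.614

FS = 1.61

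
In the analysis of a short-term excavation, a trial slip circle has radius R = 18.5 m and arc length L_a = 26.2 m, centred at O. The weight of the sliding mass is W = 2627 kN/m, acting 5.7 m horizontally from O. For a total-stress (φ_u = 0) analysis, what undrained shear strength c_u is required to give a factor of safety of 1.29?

FS = c_u·L_a·R / (W·d), so c_u = FS·W·d / (L_a·R).
c_u = 1.29·2627·5.7 / (26.20·18.5) = 19316.3 / 484.70 = 39.85 kPa

c_u = 39.9 kPa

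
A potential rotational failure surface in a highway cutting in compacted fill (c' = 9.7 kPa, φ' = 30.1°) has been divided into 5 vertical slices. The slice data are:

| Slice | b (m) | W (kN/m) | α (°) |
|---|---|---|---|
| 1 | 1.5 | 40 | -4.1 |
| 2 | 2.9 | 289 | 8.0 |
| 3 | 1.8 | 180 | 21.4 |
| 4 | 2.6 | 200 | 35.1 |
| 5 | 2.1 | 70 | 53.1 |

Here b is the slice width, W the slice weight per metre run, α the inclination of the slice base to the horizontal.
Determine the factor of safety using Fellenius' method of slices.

FS = 1.94

Ordinary method of slices: FS = Σ[c'·Δl_i + (W_i cosα_i)·tanφ'] / Σ W_i sinα_i, with Δl_i = b_i / cosα_i.
Slice 1: Δl = 1.5/cos(-4.1°) = 1.504 m; N'_1 = 40·cos(-4.1°) = 39.9; c'Δl = 14.59; W sinα = -2.9
Slice 2: Δl = 2.9/cos8.0° = 2.928 m; N'_2 = 289·cos8.0° = 286.2; c'Δl = 28.41; W sinα = 40.2
Slice 3: Δl = 1.8/cos21.4° = 1.933 m; N'_3 = 180·cos21.4° = 167.6; c'Δl = 18.75; W sinα = 65.7
Slice 4: Δl = 2.6/cos35.1° = 3.178 m; N'_4 = 200·cos35.1° = 163.6; c'Δl = 30.83; W sinα = 115.0
Slice 5: Δl = 2.1/cos53.1° = 3.498 m; N'_5 = 70·cos53.1° = 42.0; c'Δl = 33.93; W sinα = 56.0
Σc'Δl = 126.5 kN/m; ΣN' = 699.3 kN/m; ΣW sinα = 274.0 kN/m
Resisting = 126.5 + 699.3·tan30.1° = 126.5 + 405.4 = 531.9 kN/m
FS = 531.9 / 274.0 = 1.941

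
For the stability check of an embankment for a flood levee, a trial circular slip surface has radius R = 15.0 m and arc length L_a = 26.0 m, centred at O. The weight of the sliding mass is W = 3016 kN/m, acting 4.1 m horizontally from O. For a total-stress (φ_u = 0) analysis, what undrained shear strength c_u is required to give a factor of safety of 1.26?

c_u = 40.0 kPa

FS = c_u·L_a·R / (W·d), so c_u = FS·W·d / (L_a·R).
c_u = 1.26·3016·4.1 / (26.00·15.0) = 15580.7 / 390.00 = 39.95 kPa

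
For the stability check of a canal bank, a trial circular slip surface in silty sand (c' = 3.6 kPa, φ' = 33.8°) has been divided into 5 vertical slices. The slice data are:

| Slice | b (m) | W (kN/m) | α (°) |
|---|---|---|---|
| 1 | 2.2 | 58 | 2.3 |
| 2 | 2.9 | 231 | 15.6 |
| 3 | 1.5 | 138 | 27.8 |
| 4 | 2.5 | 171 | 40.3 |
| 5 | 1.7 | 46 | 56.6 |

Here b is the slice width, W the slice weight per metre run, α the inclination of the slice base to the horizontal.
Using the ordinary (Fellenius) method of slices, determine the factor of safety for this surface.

FS = 1.52

Ordinary method of slices: FS = Σ[c'·Δl_i + (W_i cosα_i)·tanφ'] / Σ W_i sinα_i, with Δl_i = b_i / cosα_i.
Slice 1: Δl = 2.2/cos2.3° = 2.202 m; N'_1 = 58·cos2.3° = 58.0; c'Δl = 7.93; W sinα = 2.3
Slice 2: Δl = 2.9/cos15.6° = 3.011 m; N'_2 = 231·cos15.6° = 222.5; c'Δl = 10.84; W sinα = 62.1
Slice 3: Δl = 1.5/cos27.8° = 1.696 m; N'_3 = 138·cos27.8° = 122.1; c'Δl = 6.10; W sinα = 64.4
Slice 4: Δl = 2.5/cos40.3° = 3.278 m; N'_4 = 171·cos40.3° = 130.4; c'Δl = 11.80; W sinα = 110.6
Slice 5: Δl = 1.7/cos56.6° = 3.088 m; N'_5 = 46·cos56.6° = 25.3; c'Δl = 11.12; W sinα = 38.4
Σc'Δl = 47.8 kN/m; ΣN' = 558.3 kN/m; ΣW sinα = 277.8 kN/m
Resisting = 47.8 + 558.3·tan33.8° = 47.8 + 373.7 = 421.5 kN/m
FS = 421.5 / 277.8 = 1.517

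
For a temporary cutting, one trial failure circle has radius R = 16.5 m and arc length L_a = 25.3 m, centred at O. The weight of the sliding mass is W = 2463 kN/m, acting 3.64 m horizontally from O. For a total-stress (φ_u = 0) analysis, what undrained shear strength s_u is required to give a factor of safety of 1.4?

FS = s_u·L_a·R / (W·d), so s_u = FS·W·d / (L_a·R).
s_u = 1.4·2463·3.64 / (25.30·16.5) = 12551.4 / 417.45 = 30.07 kPa

s_u = 30.1 kPa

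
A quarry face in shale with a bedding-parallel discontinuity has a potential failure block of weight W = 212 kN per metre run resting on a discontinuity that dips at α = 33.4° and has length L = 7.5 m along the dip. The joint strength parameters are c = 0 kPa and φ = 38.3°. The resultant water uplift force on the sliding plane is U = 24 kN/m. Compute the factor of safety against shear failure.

FS = 1.04

Resolving the block weight along and normal to the plane and applying the Mohr–Coulomb strength on the joint:
N' = W cosα − U = 212·cos33.4° − 24 = 153.0 kN/m
Driving force T = W sinα = 212·sin33.4° = 116.7 kN/m
Resisting force R = c·L + N'·tanφ = 0·7.5 + 153.0·tan38.3° = 0.0 + 120.8 = 120.8 kN/m
FS = R / T = 120.8 / 116.7 = 1.035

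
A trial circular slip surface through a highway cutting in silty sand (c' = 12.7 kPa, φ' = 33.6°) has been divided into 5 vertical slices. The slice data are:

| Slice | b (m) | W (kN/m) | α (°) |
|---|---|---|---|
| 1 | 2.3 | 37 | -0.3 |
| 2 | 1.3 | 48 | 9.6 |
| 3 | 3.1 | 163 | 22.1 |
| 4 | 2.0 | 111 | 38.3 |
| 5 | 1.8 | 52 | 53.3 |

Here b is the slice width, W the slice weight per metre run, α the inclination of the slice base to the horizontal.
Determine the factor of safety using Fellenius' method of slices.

Ordinary method of slices: FS = Σ[c'·Δl_i + (W_i cosα_i)·tanφ'] / Σ W_i sinα_i, with Δl_i = b_i / cosα_i.
Slice 1: Δl = 2.3/cos(-0.3°) = 2.300 m; N'_1 = 37·cos(-0.3°) = 37.0; c'Δl = 29.21; W sinα = -0.2
Slice 2: Δl = 1.3/cos9.6° = 1.318 m; N'_2 = 48·cos9.6° = 47.3; c'Δl = 16.74; W sinα = 8.0
Slice 3: Δl = 3.1/cos22.1° = 3.346 m; N'_3 = 163·cos22.1° = 151.0; c'Δl = 42.49; W sinα = 61.3
Slice 4: Δl = 2.0/cos38.3° = 2.548 m; N'_4 = 111·cos38.3° = 87.1; c'Δl = 32.37; W sinα = 68.8
Slice 5: Δl = 1.8/cos53.3° = 3.012 m; N'_5 = 52·cos53.3° = 31.1; c'Δl = 38.25; W sinα = 41.7
Σc'Δl = 159.1 kN/m; ΣN' = 353.5 kN/m; ΣW sinα = 179.6 kN/m
Resisting = 159.1 + 353.5·tan33.6° = 159.1 + 234.9 = 394.0 kN/m
FS = 394.0 / 179.6 = 2.193

FS = 2.19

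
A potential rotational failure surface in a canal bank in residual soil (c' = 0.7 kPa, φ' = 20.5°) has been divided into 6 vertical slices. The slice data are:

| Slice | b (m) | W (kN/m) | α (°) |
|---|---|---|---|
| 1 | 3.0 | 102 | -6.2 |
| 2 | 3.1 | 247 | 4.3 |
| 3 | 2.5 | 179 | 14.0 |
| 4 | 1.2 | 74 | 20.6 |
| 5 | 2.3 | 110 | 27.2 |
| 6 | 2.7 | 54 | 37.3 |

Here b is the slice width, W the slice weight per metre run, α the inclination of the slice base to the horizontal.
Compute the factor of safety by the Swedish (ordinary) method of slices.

FS = 1.78

Ordinary method of slices: FS = Σ[c'·Δl_i + (W_i cosα_i)·tanφ'] / Σ W_i sinα_i, with Δl_i = b_i / cosα_i.
Slice 1: Δl = 3.0/cos(-6.2°) = 3.018 m; N'_1 = 102·cos(-6.2°) = 101.4; c'Δl = 2.11; W sinα = -11.0
Slice 2: Δl = 3.1/cos4.3° = 3.109 m; N'_2 = 247·cos4.3° = 246.3; c'Δl = 2.18; W sinα = 18.5
Slice 3: Δl = 2.5/cos14.0° = 2.577 m; N'_3 = 179·cos14.0° = 173.7; c'Δl = 1.80; W sinα = 43.3
Slice 4: Δl = 1.2/cos20.6° = 1.282 m; N'_4 = 74·cos20.6° = 69.3; c'Δl = 0.90; W sinα = 26.0
Slice 5: Δl = 2.3/cos27.2° = 2.586 m; N'_5 = 110·cos27.2° = 97.8; c'Δl = 1.81; W sinα = 50.3
Slice 6: Δl = 2.7/cos37.3° = 3.394 m; N'_6 = 54·cos37.3° = 43.0; c'Δl = 2.38; W sinα = 32.7
Σc'Δl = 11.2 kN/m; ΣN' = 731.5 kN/m; ΣW sinα = 159.8 kN/m
Resisting = 11.2 + 731.5·tan20.5° = 11.2 + 273.5 = 284.7 kN/m
FS = 284.7 / 159.8 = 1.781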